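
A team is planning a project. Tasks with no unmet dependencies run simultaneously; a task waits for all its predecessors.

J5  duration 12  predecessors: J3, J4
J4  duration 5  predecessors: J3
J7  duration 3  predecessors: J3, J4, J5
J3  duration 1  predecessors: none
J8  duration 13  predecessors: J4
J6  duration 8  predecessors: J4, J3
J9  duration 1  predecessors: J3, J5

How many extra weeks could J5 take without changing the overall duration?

0

J3→J4→J5→J7 = 1+5+12+3 = 21 sets the makespan at 21 weeks.
The longest chain containing J5 totals 21 weeks.
Slack of J5 = 6 − 6 = 0 weeks.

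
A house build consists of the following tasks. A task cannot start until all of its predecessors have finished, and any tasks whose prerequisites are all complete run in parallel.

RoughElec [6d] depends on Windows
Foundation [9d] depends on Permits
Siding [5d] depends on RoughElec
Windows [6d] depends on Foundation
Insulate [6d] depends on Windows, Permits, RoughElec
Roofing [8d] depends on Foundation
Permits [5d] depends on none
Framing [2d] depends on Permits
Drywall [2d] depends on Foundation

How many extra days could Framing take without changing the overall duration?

Critical path: Permits→Foundation→Windows→RoughElec→Insulate = 5+9+6+6+6 = 32, so the finish is 32 days.
Longest path through Framing: 7 days (earliest finish 7, latest finish 32).
Float = 32 − 7 = 25.

25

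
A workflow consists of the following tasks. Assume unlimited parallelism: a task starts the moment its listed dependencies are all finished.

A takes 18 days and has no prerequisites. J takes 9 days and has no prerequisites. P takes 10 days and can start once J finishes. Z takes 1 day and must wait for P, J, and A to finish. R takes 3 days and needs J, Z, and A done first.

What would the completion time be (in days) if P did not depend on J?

Original critical path: J→P→Z→R = 9+10+1+3 = 23 ⇒ 23 days.
Without J→P, P's earliest start moves from 9 to 0.
After: A→Z→R = 18+1+3 = 22 → 22 days.

22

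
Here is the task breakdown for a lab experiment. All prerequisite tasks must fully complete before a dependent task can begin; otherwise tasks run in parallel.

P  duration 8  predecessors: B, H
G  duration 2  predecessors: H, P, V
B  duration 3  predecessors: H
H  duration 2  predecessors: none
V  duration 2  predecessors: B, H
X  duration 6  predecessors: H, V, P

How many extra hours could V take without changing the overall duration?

H→B→P→X = 2+3+8+6 = 19 sets the makespan at 19 hours.
The longest chain containing V totals 13 hours.
So V can slip 13 − 7 = 6 hours.

6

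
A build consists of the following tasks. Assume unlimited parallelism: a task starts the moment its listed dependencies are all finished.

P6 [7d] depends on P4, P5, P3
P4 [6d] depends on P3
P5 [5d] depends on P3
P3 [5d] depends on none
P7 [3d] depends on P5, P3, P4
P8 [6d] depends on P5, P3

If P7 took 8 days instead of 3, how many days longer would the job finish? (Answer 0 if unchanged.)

1

The binding path is P3→P4→P6 = 5+6+7 = 18; finish at 18 days.
P7 is off the critical path — its longest chain is 14 days, giving 4 of slack.
The binding chain switches to P3→P4→P7 = 5+6+8 = 19; finish 19 days.
Change in finish: 19 − 18 = +1 days.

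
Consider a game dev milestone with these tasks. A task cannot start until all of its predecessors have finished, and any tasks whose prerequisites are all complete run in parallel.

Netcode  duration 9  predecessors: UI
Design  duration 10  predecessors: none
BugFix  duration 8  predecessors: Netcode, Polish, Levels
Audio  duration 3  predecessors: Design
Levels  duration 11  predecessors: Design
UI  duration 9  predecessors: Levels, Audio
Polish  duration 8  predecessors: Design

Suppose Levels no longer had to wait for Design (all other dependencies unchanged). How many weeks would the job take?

Before: longest chain Design→Levels→UI→Netcode→BugFix = 10+11+9+9+8 = 47, finish 47.
Without Design→Levels, Levels's earliest start moves from 10 to 0.
New critical path: Design→Audio→UI→Netcode→BugFix = 10+3+9+9+8 = 39 ⇒ 39 weeks.

39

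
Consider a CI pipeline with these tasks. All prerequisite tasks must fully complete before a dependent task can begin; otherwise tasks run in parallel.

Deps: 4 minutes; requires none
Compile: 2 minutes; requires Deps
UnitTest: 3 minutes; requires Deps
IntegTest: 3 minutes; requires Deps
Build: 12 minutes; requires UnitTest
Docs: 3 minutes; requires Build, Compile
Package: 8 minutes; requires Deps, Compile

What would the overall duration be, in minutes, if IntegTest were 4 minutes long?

22

The binding path is Deps→UnitTest→Build→Docs = 4+3+12+3 = 22; finish at 22 minutes.
The longest path through IntegTest is only 7 minutes, so IntegTest has float 15.
That remains the longest chain; total 22 minutes.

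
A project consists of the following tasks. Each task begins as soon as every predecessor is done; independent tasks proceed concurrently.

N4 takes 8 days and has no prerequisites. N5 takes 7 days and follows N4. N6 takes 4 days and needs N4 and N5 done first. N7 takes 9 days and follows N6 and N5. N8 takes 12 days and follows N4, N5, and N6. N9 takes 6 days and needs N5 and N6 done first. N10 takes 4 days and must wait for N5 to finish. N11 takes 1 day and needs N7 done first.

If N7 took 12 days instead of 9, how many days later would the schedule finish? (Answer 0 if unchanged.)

As given, the longest chain is N4→N5→N6→N8 = 8+7+4+12 = 31, so the finish is 31 days.
N7 has 2 days of float (longest path through it is 29).
Now N4→N5→N6→N7→N11 = 8+7+4+12+1 = 32 is longest, so the finish becomes 32 days.
Change in finish: 32 − 31 = +1 days.

1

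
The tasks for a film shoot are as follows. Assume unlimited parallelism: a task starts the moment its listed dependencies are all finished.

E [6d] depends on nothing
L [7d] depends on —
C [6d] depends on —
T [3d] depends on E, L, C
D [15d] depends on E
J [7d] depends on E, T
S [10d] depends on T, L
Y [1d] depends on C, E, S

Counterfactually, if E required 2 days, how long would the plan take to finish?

21

Baseline: E→D = 6+15 = 21 → 21 days.
E lies on that path, so at 2 days the path becomes 17 days.
New critical path: L→T→S→Y = 7+3+10+1 = 21 ⇒ 21 days.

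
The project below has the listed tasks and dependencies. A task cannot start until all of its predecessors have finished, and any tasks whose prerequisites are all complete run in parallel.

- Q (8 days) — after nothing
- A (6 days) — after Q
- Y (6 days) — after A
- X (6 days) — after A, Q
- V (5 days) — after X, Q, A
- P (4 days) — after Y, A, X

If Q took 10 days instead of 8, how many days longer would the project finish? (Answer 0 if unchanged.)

2

Actual critical path: Q→A→X→V = 8+6+6+5 = 25 ⇒ 25 days.
Since Q is critical, the +2 change carries straight to that chain (now 27 days).
No other chain overtakes it, so the finish is 27 days.
Change in finish: 27 − 25 = +2 days.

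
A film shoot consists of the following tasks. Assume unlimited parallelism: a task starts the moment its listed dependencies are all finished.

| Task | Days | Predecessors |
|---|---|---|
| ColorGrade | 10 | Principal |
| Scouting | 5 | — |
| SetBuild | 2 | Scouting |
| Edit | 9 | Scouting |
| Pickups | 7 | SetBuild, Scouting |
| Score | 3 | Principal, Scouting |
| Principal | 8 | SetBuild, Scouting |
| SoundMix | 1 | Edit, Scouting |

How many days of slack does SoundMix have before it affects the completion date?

Scouting→SetBuild→Principal→ColorGrade = 5+2+8+10 = 25 sets the makespan at 25 days.
SoundMix finishes as early as 15 and must finish by 25.
Slack of SoundMix = 24 − 14 = 10 days.

10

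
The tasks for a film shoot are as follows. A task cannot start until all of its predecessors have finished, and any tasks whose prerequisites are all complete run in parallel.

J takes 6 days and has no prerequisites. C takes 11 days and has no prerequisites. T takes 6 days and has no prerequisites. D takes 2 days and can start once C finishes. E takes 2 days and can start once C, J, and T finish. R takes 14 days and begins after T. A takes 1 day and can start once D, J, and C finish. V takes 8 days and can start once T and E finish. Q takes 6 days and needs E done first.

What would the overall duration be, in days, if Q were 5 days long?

21

The binding path is C→E→V = 11+2+8 = 21; finish at 21 days.
Q is off the critical path — its longest chain is 19 days, giving 2 of slack.
The critical path is still C→E→V; finish is now 21 days.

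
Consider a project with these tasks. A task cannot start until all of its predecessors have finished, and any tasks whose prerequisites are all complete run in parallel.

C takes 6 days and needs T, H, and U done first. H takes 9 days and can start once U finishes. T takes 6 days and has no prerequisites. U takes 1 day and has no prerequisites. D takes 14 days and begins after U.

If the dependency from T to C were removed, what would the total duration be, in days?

16

Before: longest chain U→H→C = 1+9+6 = 16, finish 16.
Dropping T→C doesn't change C's earliest start (10); another predecessor still binds.
The longest chain is now U→H→C = 1+9+6 = 16, so the schedule takes 16 days.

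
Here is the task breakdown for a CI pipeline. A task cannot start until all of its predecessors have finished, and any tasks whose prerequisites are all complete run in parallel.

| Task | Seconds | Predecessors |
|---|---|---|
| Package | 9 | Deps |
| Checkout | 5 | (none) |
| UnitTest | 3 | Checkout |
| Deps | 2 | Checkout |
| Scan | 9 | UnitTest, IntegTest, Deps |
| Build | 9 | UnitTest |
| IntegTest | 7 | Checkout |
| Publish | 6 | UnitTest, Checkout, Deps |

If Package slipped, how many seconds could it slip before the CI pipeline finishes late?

5

Critical path: Checkout→IntegTest→Scan = 5+7+9 = 21, so the finish is 21 seconds.
The longest chain containing Package totals 16 seconds.
So Package can slip 21 − 16 = 5 seconds.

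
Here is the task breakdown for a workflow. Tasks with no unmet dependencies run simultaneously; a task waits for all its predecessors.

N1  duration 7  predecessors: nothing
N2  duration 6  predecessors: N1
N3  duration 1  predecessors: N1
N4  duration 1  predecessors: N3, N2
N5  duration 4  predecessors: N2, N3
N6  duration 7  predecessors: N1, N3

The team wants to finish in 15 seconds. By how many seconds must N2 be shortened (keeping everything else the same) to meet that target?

Current finish: 17 seconds; target: 15.
N2 is on every critical path, so each second cut from N2 cuts the finish by one (this holds down to a finish of 15).
Need 17 − 15 = 2 seconds off N2 → N2 becomes 4 seconds, finish becomes 15.

2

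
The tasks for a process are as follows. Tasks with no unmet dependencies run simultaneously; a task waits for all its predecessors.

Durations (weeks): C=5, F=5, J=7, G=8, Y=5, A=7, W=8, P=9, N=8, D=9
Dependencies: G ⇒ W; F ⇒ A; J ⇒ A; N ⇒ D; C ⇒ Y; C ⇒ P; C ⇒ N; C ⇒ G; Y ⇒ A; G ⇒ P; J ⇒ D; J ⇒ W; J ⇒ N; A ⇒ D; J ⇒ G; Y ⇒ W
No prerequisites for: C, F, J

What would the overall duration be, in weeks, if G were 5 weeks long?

Actual critical path: C→Y→A→D = 5+5+7+9 = 26 ⇒ 26 weeks.
G has 2 weeks of float (longest path through it is 24).
The critical path is still C→Y→A→D; finish is now 26 weeks.

26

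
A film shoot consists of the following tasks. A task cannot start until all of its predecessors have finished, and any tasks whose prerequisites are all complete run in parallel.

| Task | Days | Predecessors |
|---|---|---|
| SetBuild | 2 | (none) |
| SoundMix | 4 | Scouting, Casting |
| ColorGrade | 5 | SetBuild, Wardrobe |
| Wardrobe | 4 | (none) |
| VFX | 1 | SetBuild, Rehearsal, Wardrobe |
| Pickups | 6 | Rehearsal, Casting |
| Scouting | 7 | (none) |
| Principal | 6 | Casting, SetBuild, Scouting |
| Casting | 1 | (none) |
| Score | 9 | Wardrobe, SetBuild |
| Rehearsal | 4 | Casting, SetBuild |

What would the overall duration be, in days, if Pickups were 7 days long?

Critical path before the change: Scouting→Principal = 7+6 = 13 giving 13 days.
Pickups is off the critical path — its longest chain is 12 days, giving 1 of slack.
The critical path is still Scouting→Principal; finish is now 13 days.

13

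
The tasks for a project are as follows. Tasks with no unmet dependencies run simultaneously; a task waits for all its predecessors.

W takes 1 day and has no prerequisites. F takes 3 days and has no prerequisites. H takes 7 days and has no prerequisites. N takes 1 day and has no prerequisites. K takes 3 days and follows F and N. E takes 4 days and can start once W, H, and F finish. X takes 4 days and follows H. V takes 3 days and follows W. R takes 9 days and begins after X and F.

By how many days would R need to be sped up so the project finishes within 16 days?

4

Current finish: 20 days; target: 16.
R is on every critical path, so each day cut from R cuts the finish by one (this holds down to a finish of 12).
Need 20 − 16 = 4 days off R → R becomes 5 days, finish becomes 16.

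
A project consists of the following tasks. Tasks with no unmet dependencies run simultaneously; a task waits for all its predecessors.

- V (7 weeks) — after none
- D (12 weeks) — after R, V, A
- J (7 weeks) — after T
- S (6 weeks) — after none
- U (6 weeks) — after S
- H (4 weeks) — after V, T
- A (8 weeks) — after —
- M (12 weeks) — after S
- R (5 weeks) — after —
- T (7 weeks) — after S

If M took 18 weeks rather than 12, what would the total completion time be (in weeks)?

Critical path before the change: S→T→J = 6+7+7 = 20 giving 20 weeks.
The longest path through M is only 18 weeks, so M has float 2.
The binding chain switches to S→M = 6+18 = 24; finish 24 weeks.

24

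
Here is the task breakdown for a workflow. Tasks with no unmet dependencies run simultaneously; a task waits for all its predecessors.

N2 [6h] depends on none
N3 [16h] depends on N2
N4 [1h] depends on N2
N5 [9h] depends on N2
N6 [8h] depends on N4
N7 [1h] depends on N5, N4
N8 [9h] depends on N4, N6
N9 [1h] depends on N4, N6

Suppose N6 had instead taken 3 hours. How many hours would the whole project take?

22

Baseline: N2→N4→N6→N8 = 6+1+8+9 = 24 → 24 hours.
Since N6 is critical, the -5 change carries straight to that chain (now 19 hours).
The binding chain switches to N2→N3 = 6+16 = 22; finish 22 hours.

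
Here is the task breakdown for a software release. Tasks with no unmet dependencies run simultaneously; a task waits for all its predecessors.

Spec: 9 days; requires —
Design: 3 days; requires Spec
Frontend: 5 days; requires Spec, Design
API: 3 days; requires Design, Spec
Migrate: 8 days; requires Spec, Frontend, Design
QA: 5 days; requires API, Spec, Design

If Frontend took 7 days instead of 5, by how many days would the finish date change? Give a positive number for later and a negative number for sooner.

2

Critical path before the change: Spec→Design→Frontend→Migrate = 9+3+5+8 = 25 giving 25 days.
Frontend is on the critical path; changing it to 7 makes that path 27 days.
That remains the longest chain; total 27 days.
Change in finish: 27 − 25 = +2 days.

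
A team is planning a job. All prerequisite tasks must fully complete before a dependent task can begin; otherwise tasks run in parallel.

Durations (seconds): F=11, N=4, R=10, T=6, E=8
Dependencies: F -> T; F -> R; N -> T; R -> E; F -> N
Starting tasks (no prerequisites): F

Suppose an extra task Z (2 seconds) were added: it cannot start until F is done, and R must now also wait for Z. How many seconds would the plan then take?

31

Originally the plan takes 29 seconds.
With Z inserted, R now waits for max(F, Z).
New critical path: F→Z→R→E = 11+2+10+8 = 31 ⇒ 31 seconds.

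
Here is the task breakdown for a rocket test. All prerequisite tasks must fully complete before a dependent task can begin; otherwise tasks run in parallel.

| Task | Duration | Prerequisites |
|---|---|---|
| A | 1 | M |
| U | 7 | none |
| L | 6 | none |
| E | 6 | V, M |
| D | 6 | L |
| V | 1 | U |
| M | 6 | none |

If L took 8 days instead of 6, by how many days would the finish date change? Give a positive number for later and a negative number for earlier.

0

As given, the longest chain is U→V→E = 7+1+6 = 14, so the finish is 14 days.
L has 2 days of float (longest path through it is 12).
The critical path is still U→V→E; finish is now 14 days.
Change in finish: 14 − 14 = +0 days.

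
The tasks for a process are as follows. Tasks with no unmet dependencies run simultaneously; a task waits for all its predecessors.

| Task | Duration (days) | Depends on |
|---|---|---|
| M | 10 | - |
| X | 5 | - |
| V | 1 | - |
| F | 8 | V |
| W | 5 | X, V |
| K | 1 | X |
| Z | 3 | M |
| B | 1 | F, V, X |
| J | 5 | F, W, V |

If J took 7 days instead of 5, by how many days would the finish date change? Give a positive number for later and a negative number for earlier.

Baseline: X→W→J = 5+5+5 = 15 → 15 days.
Since J is critical, the +2 change carries straight to that chain (now 17 days).
The critical path is still X→W→J; finish is now 17 days.
Change in finish: 17 − 15 = +2 days.

2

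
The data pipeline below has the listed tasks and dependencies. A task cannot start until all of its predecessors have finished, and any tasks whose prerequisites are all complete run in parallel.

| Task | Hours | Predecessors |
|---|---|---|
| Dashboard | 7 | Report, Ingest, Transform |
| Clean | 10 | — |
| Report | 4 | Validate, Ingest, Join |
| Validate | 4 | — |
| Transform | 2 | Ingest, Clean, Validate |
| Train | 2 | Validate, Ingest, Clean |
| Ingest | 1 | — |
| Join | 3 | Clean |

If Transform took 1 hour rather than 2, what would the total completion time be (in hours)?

Critical path before the change: Clean→Join→Report→Dashboard = 10+3+4+7 = 24 giving 24 hours.
Transform has 5 hours of float (longest path through it is 19).
No other chain overtakes it, so the finish is 24 hours.

24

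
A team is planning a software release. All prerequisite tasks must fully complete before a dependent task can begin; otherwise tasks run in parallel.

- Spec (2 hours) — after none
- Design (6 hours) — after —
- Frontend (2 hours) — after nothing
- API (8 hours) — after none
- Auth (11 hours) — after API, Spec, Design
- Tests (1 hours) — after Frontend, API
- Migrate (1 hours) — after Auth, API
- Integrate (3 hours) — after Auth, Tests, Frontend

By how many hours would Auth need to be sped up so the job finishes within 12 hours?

Current finish: 22 hours; target: 12.
Auth is on every critical path, so each hour cut from Auth cuts the finish by one (this holds down to a finish of 12).
Need 22 − 12 = 10 hours off Auth → Auth becomes 1 hour, finish becomes 12.

10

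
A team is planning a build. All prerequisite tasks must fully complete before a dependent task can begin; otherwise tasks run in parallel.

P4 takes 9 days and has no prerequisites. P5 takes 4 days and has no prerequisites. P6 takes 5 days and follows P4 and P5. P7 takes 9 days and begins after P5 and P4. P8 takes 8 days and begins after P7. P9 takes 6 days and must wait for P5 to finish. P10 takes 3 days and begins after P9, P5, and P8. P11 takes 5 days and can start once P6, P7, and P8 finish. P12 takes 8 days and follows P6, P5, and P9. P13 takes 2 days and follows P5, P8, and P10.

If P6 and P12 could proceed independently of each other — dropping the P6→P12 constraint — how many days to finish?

Original critical path: P4→P7→P8→P10→P13 = 9+9+8+3+2 = 31 ⇒ 31 days.
Without P6→P12, P12's earliest start moves from 14 to 10.
The longest chain is now P4→P7→P8→P10→P13 = 9+9+8+3+2 = 31, so the build takes 31 days.

31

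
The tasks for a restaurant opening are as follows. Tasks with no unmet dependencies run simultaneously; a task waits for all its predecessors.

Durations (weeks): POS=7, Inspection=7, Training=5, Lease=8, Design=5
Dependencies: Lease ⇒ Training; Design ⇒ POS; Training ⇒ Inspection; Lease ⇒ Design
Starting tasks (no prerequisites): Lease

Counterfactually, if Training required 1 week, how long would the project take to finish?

20

The binding path is Lease→Training→Inspection = 8+5+7 = 20; finish at 20 weeks.
Training lies on that path, so at 1 week the path becomes 16 weeks.
New critical path: Lease→Design→POS = 8+5+7 = 20 ⇒ 20 weeks.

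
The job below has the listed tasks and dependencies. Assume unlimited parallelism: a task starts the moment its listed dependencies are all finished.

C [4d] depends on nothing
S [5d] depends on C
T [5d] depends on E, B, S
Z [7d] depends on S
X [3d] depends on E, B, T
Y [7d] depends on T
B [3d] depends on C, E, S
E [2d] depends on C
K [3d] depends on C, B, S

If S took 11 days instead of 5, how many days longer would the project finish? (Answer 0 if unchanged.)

6

Critical path before the change: C→S→B→T→Y = 4+5+3+5+7 = 24 giving 24 days.
S is on the critical path; changing it to 11 makes that path 30 days.
No other chain overtakes it, so the finish is 30 days.
Change in finish: 30 − 24 = +6 days.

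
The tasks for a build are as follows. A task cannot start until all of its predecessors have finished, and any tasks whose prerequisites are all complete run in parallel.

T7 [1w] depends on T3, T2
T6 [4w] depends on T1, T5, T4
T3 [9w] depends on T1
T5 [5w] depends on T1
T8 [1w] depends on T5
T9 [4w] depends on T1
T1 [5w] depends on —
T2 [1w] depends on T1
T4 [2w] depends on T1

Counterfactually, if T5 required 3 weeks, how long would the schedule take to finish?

15

Baseline: T1→T3→T7 = 5+9+1 = 15 → 15 weeks.
T5 has 1 week of float (longest path through it is 14).
The critical path is still T1→T3→T7; finish is now 15 weeks.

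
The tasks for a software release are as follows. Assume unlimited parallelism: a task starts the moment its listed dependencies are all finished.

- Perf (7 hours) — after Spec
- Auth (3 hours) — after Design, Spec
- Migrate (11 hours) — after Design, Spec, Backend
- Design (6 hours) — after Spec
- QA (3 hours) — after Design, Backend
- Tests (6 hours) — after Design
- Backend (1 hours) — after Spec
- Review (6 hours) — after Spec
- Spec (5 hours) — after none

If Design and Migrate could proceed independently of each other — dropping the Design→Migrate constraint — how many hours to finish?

17

Before: longest chain Spec→Design→Migrate = 5+6+11 = 22, finish 22.
Without Design→Migrate, Migrate's earliest start moves from 11 to 6.
After: Spec→Design→Tests = 5+6+6 = 17 → 17 hours.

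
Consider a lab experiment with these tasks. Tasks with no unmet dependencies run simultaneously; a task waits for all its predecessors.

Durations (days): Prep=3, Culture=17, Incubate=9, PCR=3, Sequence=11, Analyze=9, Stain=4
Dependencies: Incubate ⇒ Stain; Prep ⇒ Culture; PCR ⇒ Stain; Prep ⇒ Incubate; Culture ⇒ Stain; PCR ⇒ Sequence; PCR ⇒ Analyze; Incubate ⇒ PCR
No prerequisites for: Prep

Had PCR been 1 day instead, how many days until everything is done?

24

As given, the longest chain is Prep→Incubate→PCR→Sequence = 3+9+3+11 = 26, so the finish is 26 days.
PCR is on the critical path; changing it to 1 makes that path 24 days.
Now Prep→Culture→Stain = 3+17+4 = 24 is longest, so the finish becomes 24 days.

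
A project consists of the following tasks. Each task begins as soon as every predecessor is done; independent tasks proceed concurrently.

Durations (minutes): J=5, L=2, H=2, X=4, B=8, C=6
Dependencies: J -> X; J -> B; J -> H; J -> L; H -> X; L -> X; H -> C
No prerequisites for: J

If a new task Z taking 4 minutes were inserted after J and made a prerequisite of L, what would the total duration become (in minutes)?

15

Originally the job takes 13 minutes.
With Z inserted, L now waits for max(J, Z).
New critical path: J→Z→L→X = 5+4+2+4 = 15 ⇒ 15 minutes.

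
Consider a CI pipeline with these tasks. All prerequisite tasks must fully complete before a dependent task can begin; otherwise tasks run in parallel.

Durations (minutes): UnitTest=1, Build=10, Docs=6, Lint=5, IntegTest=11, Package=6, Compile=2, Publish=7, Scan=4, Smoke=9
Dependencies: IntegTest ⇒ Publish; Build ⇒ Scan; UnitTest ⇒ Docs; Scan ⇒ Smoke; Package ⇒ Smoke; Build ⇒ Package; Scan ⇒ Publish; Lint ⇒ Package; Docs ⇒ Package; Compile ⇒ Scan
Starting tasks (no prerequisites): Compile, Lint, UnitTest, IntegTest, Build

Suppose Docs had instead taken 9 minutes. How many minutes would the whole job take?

25

As given, the longest chain is Build→Package→Smoke = 10+6+9 = 25, so the finish is 25 minutes.
The longest path through Docs is only 22 minutes, so Docs has float 3.
Now UnitTest→Docs→Package→Smoke = 1+9+6+9 = 25 is longest, so the finish becomes 25 minutes.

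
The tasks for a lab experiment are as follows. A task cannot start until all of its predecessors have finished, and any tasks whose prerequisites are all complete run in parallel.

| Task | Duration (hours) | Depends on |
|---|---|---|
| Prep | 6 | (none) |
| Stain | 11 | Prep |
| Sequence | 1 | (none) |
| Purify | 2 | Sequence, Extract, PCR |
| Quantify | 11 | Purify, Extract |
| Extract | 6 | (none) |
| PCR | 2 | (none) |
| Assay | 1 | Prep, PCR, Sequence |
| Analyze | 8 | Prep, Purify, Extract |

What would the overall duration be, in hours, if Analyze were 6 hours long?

As given, the longest chain is Extract→Purify→Quantify = 6+2+11 = 19, so the finish is 19 hours.
Analyze is off the critical path — its longest chain is 16 hours, giving 3 of slack.
The critical path is still Extract→Purify→Quantify; finish is now 19 hours.

19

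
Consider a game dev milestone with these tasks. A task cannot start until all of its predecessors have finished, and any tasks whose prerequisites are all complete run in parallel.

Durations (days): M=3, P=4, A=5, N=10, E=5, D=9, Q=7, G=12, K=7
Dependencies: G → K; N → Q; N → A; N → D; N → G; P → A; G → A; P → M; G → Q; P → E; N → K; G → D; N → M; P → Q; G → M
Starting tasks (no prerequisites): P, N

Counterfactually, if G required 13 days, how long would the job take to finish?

As given, the longest chain is N→G→D = 10+12+9 = 31, so the finish is 31 days.
Since G is critical, the +1 change carries straight to that chain (now 32 days).
No other chain overtakes it, so the finish is 32 days.

32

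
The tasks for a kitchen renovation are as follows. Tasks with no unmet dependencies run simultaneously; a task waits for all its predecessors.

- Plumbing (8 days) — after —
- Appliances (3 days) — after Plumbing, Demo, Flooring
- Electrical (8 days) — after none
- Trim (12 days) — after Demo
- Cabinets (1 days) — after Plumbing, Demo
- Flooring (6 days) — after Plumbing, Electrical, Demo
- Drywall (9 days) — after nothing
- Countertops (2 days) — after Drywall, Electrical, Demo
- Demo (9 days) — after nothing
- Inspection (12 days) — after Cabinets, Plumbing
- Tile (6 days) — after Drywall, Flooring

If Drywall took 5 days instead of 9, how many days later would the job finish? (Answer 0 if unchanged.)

Actual critical path: Demo→Cabinets→Inspection = 9+1+12 = 22 ⇒ 22 days.
The longest path through Drywall is only 15 days, so Drywall has float 7.
The critical path is still Demo→Cabinets→Inspection; finish is now 22 days.
Change in finish: 22 − 22 = +0 days.

0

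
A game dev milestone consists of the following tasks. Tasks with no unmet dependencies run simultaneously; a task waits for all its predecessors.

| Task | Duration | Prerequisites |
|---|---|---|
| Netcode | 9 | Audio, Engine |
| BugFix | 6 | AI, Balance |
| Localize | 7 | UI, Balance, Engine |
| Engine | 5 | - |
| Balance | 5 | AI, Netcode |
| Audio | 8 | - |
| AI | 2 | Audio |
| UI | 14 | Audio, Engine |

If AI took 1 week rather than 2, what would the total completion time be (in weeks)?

29

Baseline: Audio→UI→Localize = 8+14+7 = 29 → 29 weeks.
AI has 7 weeks of float (longest path through it is 22).
The critical path is still Audio→UI→Localize; finish is now 29 weeks.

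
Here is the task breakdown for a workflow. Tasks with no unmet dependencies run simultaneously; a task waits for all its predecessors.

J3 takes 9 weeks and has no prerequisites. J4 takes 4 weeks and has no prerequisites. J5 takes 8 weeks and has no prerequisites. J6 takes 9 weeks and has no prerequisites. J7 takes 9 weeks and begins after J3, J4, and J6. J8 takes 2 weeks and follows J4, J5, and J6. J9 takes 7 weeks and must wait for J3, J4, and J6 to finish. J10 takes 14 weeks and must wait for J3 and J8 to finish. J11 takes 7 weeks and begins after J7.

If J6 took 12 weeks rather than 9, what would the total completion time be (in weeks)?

The binding path is J6→J7→J11 = 9+9+7 = 25; finish at 25 weeks.
J6 is on the critical path; changing it to 12 makes that path 28 weeks.
That remains the longest chain; total 28 weeks.

28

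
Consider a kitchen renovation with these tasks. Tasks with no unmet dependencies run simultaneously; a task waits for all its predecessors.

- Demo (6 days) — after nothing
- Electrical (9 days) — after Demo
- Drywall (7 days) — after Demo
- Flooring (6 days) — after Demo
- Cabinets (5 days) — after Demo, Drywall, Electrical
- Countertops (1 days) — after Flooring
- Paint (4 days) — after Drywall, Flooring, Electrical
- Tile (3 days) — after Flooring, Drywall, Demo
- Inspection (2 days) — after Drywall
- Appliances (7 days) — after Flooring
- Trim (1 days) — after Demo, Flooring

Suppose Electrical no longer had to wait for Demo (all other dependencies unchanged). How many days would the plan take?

Original critical path: Demo→Electrical→Cabinets = 6+9+5 = 20 ⇒ 20 days.
Without Demo→Electrical, Electrical's earliest start moves from 6 to 0.
After: Demo→Flooring→Appliances = 6+6+7 = 19 → 19 days.

19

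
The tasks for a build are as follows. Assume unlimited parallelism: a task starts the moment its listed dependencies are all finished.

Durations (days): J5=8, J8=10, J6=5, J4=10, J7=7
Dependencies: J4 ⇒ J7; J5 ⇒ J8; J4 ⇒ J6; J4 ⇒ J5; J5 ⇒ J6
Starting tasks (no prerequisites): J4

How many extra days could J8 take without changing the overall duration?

The longest chain is J4→J5→J8 = 10+8+10 = 28; overall finish 28 days.
J8 finishes as early as 28 and must finish by 28.
Slack of J8 = 18 − 18 = 0 days.

0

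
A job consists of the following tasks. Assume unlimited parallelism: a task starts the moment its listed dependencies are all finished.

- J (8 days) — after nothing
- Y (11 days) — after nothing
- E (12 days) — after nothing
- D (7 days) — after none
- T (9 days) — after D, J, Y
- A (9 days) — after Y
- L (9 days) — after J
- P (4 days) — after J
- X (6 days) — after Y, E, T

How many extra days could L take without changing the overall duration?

9

The longest chain is Y→T→X = 11+9+6 = 26; overall finish 26 days.
The longest chain containing L totals 17 days.
So L can slip 26 − 17 = 9 days.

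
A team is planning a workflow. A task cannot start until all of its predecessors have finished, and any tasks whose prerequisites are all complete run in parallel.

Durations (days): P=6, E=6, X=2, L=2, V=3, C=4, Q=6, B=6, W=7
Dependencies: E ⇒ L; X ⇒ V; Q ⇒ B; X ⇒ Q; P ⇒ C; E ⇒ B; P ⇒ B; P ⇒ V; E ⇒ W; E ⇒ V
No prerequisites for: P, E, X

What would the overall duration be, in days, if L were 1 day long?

Critical path before the change: X→Q→B = 2+6+6 = 14 giving 14 days.
L has 6 days of float (longest path through it is 8).
No other chain overtakes it, so the finish is 14 days.

14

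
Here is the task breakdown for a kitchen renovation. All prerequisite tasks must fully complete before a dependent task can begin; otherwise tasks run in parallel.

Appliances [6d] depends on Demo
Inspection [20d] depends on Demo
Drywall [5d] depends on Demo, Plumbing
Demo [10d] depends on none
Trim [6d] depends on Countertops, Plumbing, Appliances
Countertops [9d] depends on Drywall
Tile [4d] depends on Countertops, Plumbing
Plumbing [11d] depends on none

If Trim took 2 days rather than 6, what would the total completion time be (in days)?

Baseline: Plumbing→Drywall→Countertops→Trim = 11+5+9+6 = 31 → 31 days.
Trim is on the critical path; changing it to 2 makes that path 27 days.
Now Demo→Inspection = 10+20 = 30 is longest, so the finish becomes 30 days.

30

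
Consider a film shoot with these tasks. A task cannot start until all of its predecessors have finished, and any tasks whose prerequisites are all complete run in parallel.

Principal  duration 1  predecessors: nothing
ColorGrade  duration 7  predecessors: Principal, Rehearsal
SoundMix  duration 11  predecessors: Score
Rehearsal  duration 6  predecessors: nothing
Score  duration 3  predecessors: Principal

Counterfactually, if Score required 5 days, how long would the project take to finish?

17

The binding path is Principal→Score→SoundMix = 1+3+11 = 15; finish at 15 days.
Score is on the critical path; changing it to 5 makes that path 17 days.
That remains the longest chain; total 17 days.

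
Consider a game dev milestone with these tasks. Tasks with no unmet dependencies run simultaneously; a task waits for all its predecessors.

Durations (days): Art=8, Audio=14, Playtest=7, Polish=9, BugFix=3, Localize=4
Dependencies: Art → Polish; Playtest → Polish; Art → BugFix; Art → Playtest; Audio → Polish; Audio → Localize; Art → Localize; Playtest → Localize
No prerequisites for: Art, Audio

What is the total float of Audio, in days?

The longest chain is Art→Playtest→Polish = 8+7+9 = 24; overall finish 24 days.
Audio finishes as early as 14 and must finish by 15.
So Audio can slip 15 − 14 = 1 day.

1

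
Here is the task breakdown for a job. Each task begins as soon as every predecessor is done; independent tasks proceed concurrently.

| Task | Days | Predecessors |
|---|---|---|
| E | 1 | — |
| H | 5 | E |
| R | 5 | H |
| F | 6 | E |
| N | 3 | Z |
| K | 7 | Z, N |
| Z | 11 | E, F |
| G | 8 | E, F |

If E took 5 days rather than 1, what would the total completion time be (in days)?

32

The binding path is E→F→Z→N→K = 1+6+11+3+7 = 28; finish at 28 days.
E is on the critical path; changing it to 5 makes that path 32 days.
No other chain overtakes it, so the finish is 32 days.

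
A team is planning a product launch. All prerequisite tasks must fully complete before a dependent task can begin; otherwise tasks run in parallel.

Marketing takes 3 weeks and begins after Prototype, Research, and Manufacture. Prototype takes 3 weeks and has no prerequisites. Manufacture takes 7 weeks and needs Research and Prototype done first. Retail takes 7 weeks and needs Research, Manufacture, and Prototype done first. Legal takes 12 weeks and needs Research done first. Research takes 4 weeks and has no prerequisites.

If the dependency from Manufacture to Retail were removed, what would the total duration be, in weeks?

16

Original critical path: Research→Manufacture→Retail = 4+7+7 = 18 ⇒ 18 weeks.
Without Manufacture→Retail, Retail's earliest start moves from 11 to 4.
After: Research→Legal = 4+12 = 16 → 16 weeks.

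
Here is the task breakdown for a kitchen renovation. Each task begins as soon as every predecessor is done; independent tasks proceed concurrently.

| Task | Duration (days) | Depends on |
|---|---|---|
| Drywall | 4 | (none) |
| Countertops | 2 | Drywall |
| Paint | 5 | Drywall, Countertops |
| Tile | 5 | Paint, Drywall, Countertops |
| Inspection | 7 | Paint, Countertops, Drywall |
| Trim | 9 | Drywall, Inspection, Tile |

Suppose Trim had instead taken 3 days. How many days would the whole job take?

21

The binding path is Drywall→Countertops→Paint→Inspection→Trim = 4+2+5+7+9 = 27; finish at 27 days.
Trim lies on that path, so at 3 days the path becomes 21 days.
No other chain overtakes it, so the finish is 21 days.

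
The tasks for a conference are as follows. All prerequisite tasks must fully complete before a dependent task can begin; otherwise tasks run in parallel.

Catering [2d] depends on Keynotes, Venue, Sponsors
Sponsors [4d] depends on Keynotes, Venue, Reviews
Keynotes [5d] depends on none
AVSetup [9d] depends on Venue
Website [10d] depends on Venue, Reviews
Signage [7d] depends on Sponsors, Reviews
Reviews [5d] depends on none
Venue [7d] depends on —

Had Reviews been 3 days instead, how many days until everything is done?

As given, the longest chain is Venue→Sponsors→Signage = 7+4+7 = 18, so the finish is 18 days.
Reviews has 2 days of float (longest path through it is 16).
That remains the longest chain; total 18 days.

18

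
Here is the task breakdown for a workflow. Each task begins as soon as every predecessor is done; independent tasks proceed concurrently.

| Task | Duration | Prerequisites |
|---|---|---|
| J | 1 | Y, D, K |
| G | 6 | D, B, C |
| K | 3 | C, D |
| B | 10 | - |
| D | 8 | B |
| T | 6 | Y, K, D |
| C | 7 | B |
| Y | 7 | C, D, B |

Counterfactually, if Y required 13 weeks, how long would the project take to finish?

37

The binding path is B→D→Y→T = 10+8+7+6 = 31; finish at 31 weeks.
Y lies on that path, so at 13 weeks the path becomes 37 weeks.
That remains the longest chain; total 37 weeks.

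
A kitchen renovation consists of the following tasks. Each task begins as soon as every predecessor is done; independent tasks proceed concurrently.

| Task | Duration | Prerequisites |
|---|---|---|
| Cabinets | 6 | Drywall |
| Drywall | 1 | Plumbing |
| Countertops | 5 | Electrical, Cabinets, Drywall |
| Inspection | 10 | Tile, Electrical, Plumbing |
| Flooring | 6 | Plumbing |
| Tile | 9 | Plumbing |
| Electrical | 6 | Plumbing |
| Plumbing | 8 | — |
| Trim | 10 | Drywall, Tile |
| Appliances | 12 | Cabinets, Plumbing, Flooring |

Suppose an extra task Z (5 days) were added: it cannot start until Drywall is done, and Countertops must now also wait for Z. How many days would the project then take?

Originally the project takes 27 days.
With Z inserted, Countertops now waits for max(Electrical, Cabinets, Drywall, Z).
New critical path: Plumbing→Drywall→Cabinets→Appliances = 8+1+6+12 = 27 ⇒ 27 days.

27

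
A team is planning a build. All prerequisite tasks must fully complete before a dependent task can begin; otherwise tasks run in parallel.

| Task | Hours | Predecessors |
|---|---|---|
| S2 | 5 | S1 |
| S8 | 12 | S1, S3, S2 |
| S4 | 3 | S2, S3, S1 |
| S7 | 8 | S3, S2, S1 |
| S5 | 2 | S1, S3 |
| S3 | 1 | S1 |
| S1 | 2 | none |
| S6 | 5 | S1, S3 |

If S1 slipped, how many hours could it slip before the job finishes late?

Critical path: S1→S2→S8 = 2+5+12 = 19, so the finish is 19 hours.
Longest path through S1: 19 hours (earliest finish 2, latest finish 2).
Float = 19 − 19 = 0.

0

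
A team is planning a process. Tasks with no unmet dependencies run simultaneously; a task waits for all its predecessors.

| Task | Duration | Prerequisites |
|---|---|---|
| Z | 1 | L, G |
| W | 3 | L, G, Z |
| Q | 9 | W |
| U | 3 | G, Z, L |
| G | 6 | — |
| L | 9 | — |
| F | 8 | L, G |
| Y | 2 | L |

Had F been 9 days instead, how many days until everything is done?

Baseline: L→Z→W→Q = 9+1+3+9 = 22 → 22 days.
The longest path through F is only 17 days, so F has float 5.
The critical path is still L→Z→W→Q; finish is now 22 days.

22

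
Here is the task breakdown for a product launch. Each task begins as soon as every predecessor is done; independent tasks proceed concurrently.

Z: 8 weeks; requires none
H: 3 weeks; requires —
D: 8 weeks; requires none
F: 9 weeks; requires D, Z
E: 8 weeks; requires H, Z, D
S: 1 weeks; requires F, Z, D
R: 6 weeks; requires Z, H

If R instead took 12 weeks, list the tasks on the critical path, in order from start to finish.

As given, the longest chain is Z→F→S = 8+9+1 = 18, so the finish is 18 weeks.
R is off the critical path — its longest chain is 14 weeks, giving 4 of slack.
New critical path: Z→R = 8+12 = 20 ⇒ 20 weeks.

Z, R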